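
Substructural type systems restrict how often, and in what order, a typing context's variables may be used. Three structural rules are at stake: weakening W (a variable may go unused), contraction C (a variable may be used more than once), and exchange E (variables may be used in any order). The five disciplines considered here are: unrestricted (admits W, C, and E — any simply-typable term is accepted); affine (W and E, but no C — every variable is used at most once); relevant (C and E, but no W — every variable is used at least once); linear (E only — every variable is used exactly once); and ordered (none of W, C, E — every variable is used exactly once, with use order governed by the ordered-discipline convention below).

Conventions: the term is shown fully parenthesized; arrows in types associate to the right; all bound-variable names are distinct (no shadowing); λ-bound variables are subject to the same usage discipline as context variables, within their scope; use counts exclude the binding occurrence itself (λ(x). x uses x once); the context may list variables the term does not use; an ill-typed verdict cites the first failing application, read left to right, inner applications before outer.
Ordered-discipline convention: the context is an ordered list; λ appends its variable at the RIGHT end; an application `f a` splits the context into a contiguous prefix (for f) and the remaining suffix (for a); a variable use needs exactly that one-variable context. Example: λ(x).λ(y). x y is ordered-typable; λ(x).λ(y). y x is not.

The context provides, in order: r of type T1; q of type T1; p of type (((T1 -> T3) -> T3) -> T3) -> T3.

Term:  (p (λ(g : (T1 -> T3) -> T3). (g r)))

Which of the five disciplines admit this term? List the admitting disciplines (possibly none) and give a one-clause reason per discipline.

admitted by: none
usage: r=1, q=0, p=1, g [bound]=1
uses in reading order: p, g, r
typing: ill-typed: argument of type T1 where T1 -> T3 is required
ordered: ✗ — fails simple typing
linear: ✗ — a type mismatch blocks all five
affine: ✗ — the type mismatch rejects it
relevant: ✗ — not simply typable
unrestricted: ✗ — fails simple typing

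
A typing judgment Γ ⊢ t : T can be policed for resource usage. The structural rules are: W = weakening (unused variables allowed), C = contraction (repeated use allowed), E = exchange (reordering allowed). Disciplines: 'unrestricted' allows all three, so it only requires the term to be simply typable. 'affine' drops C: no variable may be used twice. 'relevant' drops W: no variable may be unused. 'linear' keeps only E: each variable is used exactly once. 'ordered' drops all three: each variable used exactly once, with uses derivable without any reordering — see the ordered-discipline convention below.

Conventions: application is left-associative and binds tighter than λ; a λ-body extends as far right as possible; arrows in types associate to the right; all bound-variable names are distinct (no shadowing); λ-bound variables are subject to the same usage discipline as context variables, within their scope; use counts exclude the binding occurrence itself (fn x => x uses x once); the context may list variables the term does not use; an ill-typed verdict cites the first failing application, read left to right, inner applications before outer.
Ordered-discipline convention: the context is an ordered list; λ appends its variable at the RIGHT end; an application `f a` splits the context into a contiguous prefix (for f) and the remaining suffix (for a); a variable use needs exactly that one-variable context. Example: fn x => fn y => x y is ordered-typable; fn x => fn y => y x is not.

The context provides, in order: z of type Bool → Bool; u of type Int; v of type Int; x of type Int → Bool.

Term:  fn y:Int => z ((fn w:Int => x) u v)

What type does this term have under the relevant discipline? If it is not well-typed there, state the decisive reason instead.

not well-typed under relevant — y, w left unused
usage: z=1; u=1; v=1; x=1; y (λ-bound)=0; w (λ-bound)=0
left-to-right use order: z, x, u, v
typing: ✓ — Int → Bool
per-discipline verdicts: ordered ✗ | linear ✗ | affine ✓ | relevant ✗ | unrestricted ✓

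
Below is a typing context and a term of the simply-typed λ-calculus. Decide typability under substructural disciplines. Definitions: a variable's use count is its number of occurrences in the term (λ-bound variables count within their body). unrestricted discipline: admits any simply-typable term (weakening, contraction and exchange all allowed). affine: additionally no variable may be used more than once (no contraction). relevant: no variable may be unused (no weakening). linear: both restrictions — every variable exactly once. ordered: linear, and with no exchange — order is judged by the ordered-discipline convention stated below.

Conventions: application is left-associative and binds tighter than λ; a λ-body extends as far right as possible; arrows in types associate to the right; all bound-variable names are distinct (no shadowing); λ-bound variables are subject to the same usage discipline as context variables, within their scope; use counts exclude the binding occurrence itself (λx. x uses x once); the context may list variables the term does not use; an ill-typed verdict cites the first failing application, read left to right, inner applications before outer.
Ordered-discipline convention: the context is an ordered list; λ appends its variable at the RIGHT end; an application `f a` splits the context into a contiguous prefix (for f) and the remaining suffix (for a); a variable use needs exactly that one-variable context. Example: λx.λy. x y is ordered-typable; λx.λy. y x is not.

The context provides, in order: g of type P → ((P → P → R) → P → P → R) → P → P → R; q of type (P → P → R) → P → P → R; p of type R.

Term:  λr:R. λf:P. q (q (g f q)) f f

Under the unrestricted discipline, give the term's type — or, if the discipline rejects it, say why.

term : R → P → R
counts: g=1; q=3; p=0; r (bound)=0; f (bound)=3
order of uses: q, q, g, f, q, f, f
typing: the term checks, with type R → P → R
all disciplines: ordered ✗, linear ✗, affine ✗, relevant ✗, unrestricted ✓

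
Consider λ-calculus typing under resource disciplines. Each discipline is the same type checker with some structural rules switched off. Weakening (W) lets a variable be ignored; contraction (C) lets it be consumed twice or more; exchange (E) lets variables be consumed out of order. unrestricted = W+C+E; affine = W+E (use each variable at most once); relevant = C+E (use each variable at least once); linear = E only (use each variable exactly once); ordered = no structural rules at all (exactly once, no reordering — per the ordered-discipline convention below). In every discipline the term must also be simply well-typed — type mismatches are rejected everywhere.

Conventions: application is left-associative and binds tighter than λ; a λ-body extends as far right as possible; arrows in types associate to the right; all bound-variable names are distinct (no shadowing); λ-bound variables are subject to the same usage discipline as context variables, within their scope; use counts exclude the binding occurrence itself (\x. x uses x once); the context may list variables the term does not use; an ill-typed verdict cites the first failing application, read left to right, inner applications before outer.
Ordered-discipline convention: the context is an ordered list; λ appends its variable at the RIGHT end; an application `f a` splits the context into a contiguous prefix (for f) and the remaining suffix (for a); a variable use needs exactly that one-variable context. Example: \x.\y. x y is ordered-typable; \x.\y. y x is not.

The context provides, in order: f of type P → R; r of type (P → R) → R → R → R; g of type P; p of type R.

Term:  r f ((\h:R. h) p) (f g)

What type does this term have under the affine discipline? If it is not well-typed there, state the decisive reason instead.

not well-typed under affine — uses contraction: f ×2
variable uses: f ×2, r ×1, g ×1, p ×1, h (λ-bound) ×1
left-to-right use order: r, f, h, p, f, g
typing: ✓ — R
all disciplines: ordered ✗; linear ✗; affine ✗; relevant ✓; unrestricted ✓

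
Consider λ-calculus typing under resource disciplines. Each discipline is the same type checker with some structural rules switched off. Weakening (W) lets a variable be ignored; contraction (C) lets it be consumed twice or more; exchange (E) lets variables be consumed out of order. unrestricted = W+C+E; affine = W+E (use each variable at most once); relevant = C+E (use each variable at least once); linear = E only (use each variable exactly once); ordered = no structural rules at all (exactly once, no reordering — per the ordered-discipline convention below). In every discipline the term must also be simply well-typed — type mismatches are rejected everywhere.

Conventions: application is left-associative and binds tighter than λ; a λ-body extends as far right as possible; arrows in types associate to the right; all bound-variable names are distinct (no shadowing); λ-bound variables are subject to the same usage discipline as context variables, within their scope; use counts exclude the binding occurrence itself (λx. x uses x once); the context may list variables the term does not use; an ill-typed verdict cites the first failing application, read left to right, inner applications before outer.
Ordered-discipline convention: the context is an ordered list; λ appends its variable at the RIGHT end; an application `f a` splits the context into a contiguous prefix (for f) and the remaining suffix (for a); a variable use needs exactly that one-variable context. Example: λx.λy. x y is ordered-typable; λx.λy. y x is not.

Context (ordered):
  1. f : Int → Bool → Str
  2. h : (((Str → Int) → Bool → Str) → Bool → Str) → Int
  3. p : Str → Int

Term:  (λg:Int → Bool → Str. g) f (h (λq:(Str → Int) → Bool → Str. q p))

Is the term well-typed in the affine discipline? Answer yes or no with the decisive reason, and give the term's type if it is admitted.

yes — none of f, h, p, g, q used more than once; term : Bool → Str
counts: f ×1; h ×1; p ×1; g [bound] ×1; q [bound] ×1
uses in reading order: g, f, h, q, p
typing: well-typed — term : Bool → Str
per-discipline verdicts: ordered ✗, linear ✓, affine ✓, relevant ✓, unrestricted ✓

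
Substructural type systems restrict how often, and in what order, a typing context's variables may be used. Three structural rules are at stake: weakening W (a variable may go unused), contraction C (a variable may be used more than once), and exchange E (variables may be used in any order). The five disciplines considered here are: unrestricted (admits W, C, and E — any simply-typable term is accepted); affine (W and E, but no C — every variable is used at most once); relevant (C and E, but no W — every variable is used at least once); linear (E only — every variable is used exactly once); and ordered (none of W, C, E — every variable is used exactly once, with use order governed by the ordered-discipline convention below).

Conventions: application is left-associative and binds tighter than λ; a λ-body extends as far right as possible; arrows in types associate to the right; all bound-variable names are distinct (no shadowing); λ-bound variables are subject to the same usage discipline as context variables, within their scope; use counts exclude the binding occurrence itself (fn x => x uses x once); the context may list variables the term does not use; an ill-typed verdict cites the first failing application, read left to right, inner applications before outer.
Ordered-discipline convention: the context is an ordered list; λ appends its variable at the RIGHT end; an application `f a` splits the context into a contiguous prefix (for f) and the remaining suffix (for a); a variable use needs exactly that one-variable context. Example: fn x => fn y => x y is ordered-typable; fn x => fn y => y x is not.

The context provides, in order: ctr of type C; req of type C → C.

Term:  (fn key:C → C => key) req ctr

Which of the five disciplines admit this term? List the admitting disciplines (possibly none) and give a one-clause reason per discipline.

admitted in: linear, affine, relevant, unrestricted
use counts: ctr: 1×, req: 1×, key (λ-bound): 1×
order of uses: key, req, ctr
typing: well-typed — term : C
ordered: ✗ — no contiguous prefix/suffix split fits key, req, ctr
linear: ✓ — ctr, req, key: one use apiece
affine: ✓ — none of ctr, req, key used more than once
relevant: ✓ — none of ctr, req, key goes unused
unrestricted: ✓ — simply typable at C; W, C, E all held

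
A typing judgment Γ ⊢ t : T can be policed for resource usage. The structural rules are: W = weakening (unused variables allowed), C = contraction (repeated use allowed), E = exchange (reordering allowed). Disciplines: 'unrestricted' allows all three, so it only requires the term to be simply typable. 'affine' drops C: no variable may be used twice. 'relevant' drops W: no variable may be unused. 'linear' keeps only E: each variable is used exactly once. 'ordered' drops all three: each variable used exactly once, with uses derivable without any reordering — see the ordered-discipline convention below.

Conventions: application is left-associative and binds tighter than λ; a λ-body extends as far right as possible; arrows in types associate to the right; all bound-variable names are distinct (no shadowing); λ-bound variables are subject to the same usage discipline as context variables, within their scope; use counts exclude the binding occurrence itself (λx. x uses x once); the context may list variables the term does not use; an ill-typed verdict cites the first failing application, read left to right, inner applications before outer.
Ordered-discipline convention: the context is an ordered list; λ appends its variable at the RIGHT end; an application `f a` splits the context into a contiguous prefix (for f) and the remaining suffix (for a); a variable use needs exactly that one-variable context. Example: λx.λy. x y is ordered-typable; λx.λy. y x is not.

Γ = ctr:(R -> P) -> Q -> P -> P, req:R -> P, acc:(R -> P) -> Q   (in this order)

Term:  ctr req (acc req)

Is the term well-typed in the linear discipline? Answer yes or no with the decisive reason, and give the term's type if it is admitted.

no — uses contraction: req ×2
usage: ctr: 1×, req: 2×, acc: 1×
uses in reading order: ctr, req, acc, req
typing: well-typed at P -> P
all disciplines: ordered ✗ | linear ✗ | affine ✗ | relevant ✓ | unrestricted ✓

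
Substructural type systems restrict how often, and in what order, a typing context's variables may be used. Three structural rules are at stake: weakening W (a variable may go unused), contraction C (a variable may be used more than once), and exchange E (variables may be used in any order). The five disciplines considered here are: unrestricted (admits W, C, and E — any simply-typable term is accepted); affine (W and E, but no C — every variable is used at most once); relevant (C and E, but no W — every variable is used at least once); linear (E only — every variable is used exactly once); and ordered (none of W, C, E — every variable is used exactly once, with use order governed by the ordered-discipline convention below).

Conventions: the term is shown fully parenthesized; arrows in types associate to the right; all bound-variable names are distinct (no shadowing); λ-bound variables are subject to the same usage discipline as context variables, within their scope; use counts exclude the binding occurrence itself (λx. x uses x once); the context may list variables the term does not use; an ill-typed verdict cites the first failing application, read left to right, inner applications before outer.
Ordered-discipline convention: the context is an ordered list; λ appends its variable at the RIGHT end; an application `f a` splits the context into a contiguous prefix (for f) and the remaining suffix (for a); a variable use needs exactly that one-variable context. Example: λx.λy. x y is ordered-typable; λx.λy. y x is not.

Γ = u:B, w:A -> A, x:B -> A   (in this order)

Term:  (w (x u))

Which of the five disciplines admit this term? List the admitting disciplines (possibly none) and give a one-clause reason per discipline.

admitted by: linear, affine, relevant, unrestricted
usage: u=1, w=1, x=1
uses in reading order: w, x, u
typing: well-typed at A
ordered: ✗, use order w, x, u needs exchange
linear: ✓, single use per variable (u, w, x)
affine: ✓, at most one use each (u, w, x)
relevant: ✓, none of u, w, x goes unused
unrestricted: ✓, typability at A is all that's needed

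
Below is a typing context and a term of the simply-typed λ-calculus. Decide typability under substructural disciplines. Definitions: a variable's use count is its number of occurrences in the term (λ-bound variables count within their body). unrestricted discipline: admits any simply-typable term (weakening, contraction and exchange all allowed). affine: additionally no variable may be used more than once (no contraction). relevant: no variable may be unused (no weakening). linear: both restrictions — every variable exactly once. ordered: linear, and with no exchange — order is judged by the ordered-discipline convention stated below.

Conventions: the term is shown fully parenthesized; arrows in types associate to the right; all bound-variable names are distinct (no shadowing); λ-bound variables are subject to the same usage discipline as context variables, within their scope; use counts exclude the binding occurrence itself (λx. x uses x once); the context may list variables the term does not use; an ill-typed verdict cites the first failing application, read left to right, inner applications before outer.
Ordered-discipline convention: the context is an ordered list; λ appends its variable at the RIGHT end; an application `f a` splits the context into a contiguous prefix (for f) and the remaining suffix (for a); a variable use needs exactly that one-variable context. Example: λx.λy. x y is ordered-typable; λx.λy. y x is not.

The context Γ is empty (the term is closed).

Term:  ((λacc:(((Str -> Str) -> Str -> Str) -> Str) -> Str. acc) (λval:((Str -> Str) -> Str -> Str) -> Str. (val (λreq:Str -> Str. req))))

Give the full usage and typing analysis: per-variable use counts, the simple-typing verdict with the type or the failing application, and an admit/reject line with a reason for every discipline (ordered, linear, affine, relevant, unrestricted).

counts: acc (bound) ×1; val (bound) ×1; req (bound) ×1
uses in reading order: acc, val, req
typing: the term checks, with type (((Str -> Str) -> Str -> Str) -> Str) -> Str
ordered ✓ (acc, val, req once each; derivable with no W/C/E)
linear ✓ (each of acc, val, req used exactly once)
affine ✓ (none of acc, val, req used more than once)
relevant ✓ (acc, val, req: all used, weakening unneeded)
unrestricted ✓ (well-typed at (((Str -> Str) -> Str -> Str) -> Str) -> Str; no restrictions here)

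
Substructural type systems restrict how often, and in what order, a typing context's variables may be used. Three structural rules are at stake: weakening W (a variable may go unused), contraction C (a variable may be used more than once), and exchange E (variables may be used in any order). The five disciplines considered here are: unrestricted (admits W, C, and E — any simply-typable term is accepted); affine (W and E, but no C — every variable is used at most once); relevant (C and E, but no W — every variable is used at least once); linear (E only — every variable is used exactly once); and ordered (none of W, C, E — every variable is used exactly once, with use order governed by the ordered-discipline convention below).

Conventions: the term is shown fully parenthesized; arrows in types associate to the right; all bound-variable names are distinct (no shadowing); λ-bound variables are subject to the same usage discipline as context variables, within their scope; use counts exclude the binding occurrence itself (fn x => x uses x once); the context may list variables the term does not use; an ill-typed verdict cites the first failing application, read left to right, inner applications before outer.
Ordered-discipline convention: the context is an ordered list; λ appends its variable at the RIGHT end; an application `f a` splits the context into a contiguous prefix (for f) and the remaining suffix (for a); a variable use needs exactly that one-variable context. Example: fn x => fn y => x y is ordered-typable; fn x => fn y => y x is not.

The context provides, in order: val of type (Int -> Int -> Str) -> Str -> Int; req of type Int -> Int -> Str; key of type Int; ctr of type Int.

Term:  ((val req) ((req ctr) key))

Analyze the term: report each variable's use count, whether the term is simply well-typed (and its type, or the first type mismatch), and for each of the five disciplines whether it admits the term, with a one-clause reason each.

counts: val ×1; req ×2; key ×1; ctr ×1
uses in reading order: val, req, req, ctr, key
typing: well-typed — term : Int
ordered ✗ (uses contraction: req ×2)
linear ✗ (uses contraction: req ×2)
affine ✗ (uses contraction: req ×2)
relevant ✓ (none of val, req, key, ctr goes unused)
unrestricted ✓ (type-checks (Int) and nothing is barred)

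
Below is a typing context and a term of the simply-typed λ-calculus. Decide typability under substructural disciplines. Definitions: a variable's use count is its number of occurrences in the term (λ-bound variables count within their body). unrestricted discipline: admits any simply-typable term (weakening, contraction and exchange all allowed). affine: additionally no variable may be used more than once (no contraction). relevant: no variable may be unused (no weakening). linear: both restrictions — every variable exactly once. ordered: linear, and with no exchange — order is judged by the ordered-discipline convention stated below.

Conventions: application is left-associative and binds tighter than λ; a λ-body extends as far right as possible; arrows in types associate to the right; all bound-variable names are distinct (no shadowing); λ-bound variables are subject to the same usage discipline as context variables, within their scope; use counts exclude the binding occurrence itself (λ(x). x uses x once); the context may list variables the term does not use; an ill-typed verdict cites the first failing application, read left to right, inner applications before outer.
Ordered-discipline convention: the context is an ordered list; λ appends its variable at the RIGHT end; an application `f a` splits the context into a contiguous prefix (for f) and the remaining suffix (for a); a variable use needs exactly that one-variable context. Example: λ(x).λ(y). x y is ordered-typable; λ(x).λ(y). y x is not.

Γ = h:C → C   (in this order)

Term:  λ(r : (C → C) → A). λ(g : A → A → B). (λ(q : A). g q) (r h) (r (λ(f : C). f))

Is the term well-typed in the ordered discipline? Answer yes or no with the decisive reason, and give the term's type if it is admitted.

no — uses contraction: r ×2
usage: h: 1; r (λ-bound): 2; g (λ-bound): 1; q (λ-bound): 1; f (λ-bound): 1
order of uses: g, q, r, h, r, f
typing: well-typed — term : ((C → C) → A) → (A → A → B) → B
across the five disciplines: ordered ✗ | linear ✗ | affine ✗ | relevant ✓ | unrestricted ✓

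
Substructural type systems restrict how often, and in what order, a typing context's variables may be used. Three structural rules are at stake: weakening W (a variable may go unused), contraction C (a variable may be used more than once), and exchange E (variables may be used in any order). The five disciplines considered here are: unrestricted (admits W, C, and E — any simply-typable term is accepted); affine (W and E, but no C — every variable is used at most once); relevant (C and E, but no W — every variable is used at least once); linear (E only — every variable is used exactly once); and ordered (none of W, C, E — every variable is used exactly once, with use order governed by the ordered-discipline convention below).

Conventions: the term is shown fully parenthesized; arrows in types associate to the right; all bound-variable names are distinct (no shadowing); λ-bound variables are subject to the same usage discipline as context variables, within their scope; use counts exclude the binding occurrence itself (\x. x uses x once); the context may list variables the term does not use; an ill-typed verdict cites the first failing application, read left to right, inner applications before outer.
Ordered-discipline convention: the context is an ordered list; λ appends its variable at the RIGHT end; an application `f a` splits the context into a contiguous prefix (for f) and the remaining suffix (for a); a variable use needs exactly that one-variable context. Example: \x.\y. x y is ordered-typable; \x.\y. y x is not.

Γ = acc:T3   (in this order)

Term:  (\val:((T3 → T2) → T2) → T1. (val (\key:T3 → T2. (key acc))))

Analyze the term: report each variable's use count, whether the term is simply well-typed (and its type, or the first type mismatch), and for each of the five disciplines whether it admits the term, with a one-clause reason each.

variable uses: acc: 1, val [bound]: 1, key [bound]: 1
uses in reading order: val, key, acc
typing: ✓ — (((T3 → T2) → T2) → T1) → T1
ordered: ✗ — use order val, key, acc needs exchange
linear: ✓ — single use per variable (acc, val, key)
affine: ✓ — at most one use each (acc, val, key)
relevant: ✓ — every one of acc, val, key appears
unrestricted: ✓ — well-typed at (((T3 → T2) → T2) → T1) → T1; no restrictions here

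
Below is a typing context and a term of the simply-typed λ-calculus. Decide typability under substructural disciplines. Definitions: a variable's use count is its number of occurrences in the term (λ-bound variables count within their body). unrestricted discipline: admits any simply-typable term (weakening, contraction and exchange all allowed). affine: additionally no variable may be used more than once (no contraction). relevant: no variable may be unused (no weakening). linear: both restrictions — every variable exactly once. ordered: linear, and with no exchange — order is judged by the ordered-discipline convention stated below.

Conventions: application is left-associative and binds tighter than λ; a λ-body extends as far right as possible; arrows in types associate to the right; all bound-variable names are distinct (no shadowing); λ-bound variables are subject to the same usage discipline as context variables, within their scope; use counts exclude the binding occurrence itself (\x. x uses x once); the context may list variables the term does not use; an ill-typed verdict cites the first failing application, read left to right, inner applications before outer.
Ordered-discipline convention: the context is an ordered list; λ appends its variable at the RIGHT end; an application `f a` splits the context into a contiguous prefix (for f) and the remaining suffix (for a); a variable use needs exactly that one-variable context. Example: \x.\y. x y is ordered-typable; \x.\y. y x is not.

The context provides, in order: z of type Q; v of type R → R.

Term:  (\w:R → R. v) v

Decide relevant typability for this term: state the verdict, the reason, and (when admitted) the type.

no — z, w left unused
usage: z: 0; v: 2; w (bound): 0
left-to-right use order: v, v
typing: ✓ — R → R
all disciplines: ordered ✗ | linear ✗ | affine ✗ | relevant ✗ | unrestricted ✓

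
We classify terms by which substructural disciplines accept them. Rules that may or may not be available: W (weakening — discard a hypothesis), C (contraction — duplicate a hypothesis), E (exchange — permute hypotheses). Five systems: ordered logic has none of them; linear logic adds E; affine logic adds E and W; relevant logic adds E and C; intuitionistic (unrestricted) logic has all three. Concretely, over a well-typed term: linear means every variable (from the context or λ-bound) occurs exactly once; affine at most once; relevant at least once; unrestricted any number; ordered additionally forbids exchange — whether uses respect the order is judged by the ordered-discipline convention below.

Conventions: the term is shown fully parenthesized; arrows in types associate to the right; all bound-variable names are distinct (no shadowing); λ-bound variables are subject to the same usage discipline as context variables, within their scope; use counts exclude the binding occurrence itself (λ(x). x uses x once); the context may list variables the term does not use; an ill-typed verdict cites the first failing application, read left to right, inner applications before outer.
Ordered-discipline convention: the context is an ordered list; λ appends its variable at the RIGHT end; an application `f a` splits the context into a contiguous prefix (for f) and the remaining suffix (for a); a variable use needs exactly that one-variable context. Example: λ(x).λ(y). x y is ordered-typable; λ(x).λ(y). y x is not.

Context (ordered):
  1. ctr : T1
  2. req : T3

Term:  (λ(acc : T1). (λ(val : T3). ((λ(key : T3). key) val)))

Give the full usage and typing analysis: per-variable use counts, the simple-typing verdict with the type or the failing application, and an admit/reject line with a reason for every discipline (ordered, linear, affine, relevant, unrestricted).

counts: ctr: 0, req: 0, acc [bound]: 0, val [bound]: 1, key [bound]: 1
uses in reading order: key, val
typing: well-typed at T1 -> T3 -> T3
ordered ✗ (ctr, req, acc never used (weakening))
linear ✗ (ctr, req, acc never used (weakening))
affine ✓ (none of ctr, req, acc, val, key used more than once)
relevant ✗ (ctr, req, acc never used (weakening))
unrestricted ✓ (simply typable at T1 -> T3 -> T3; W, C, E all held)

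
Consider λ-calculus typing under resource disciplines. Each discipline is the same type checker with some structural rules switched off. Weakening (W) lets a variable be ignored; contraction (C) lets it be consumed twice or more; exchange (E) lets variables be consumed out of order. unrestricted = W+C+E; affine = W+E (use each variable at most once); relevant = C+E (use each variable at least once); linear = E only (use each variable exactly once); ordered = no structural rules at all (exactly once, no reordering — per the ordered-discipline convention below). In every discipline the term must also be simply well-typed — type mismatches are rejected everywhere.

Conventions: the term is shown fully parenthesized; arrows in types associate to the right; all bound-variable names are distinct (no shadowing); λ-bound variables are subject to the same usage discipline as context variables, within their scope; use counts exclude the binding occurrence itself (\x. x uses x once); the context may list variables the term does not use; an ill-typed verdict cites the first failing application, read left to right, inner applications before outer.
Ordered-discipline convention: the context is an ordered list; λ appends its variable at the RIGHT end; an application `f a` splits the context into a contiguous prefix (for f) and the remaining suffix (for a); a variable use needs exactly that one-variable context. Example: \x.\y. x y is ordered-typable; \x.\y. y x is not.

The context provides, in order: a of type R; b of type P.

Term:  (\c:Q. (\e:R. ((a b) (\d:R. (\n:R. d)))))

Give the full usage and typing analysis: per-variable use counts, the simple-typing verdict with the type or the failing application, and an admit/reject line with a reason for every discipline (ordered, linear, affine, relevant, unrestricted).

usage: a: 1×; b: 1×; c (bound): 0×; e (bound): 0×; d (bound): 1×; n (bound): 0×
use order (left to right): a, b, d
typing: ill-typed: applying a non-function (R)
ordered ✗ (a type mismatch blocks all five)
linear ✗ (the type mismatch rejects it)
affine ✗ (not simply typable)
relevant ✗ (fails simple typing)
unrestricted ✗ (a type mismatch blocks all five)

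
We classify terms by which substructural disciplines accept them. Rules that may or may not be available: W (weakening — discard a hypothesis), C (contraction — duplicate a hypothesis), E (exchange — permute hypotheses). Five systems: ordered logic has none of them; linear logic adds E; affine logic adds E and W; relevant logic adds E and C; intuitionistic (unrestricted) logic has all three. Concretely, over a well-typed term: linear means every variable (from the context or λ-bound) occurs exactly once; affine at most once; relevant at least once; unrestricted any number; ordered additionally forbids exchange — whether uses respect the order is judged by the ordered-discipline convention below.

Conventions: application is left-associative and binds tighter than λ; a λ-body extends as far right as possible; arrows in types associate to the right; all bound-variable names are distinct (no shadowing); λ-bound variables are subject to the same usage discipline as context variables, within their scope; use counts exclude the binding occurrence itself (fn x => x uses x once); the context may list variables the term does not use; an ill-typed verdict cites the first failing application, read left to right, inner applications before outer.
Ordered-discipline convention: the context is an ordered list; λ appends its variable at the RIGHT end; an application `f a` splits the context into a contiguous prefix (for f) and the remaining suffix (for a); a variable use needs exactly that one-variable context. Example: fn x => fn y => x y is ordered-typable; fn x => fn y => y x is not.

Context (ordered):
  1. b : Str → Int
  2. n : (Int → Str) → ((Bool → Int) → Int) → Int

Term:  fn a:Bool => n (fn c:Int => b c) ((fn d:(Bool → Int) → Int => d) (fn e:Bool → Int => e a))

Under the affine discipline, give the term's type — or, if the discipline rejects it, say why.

not well-typed under affine — not simply typable
usage: b ×1; n ×1; a [bound] ×1; c [bound] ×1; d [bound] ×1; e [bound] ×1
left-to-right use order: n, b, c, d, e, a
typing: ill-typed: a function awaiting Str gets Int
per-discipline verdicts: ordered ✗, linear ✗, affine ✗, relevant ✗, unrestricted ✗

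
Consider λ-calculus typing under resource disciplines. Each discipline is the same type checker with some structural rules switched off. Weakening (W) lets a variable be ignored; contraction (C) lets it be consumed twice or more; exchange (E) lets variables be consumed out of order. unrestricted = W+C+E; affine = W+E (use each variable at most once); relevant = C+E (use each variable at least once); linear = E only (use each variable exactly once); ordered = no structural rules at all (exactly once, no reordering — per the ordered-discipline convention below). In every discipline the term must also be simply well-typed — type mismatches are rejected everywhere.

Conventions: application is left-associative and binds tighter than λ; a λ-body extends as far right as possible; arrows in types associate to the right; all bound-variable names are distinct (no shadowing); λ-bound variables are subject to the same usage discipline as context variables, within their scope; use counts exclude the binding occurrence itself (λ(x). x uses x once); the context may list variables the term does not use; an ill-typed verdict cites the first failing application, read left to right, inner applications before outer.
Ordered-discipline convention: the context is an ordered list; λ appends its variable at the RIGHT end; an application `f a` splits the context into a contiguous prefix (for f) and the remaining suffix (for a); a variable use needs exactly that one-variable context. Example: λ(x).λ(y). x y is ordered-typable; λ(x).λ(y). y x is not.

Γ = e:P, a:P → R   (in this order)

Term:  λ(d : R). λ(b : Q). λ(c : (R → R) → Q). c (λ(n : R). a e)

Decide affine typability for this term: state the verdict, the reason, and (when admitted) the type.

yes — no duplicate uses among e, a, d, b, c, n; term : R → Q → ((R → R) → Q) → Q
counts: e: 1×, a: 1×, d [bound]: 0×, b [bound]: 0×, c [bound]: 1×, n [bound]: 0×
use order (left to right): c, a, e
typing: well-typed — term : R → Q → ((R → R) → Q) → Q
all disciplines: ordered ✗ | linear ✗ | affine ✓ | relevant ✗ | unrestricted ✓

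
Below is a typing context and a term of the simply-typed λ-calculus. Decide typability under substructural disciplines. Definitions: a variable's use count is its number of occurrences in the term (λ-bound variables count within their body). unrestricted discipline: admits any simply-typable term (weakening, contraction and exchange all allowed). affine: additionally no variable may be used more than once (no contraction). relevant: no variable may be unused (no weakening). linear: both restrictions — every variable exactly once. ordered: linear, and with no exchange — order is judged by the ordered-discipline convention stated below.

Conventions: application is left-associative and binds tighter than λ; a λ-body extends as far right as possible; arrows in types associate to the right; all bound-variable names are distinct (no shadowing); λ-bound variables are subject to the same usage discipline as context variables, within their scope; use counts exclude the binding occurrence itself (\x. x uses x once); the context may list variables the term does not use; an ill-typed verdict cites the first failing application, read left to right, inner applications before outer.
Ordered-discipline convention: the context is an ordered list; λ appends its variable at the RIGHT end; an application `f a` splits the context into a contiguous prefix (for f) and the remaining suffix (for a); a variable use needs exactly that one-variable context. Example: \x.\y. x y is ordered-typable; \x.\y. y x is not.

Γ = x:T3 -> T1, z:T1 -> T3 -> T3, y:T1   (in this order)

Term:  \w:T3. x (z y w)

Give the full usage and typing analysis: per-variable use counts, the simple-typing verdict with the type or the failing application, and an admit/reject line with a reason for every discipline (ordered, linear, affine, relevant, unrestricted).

use counts: x=1; z=1; y=1; w (bound)=1
use order (left to right): x, z, y, w
typing: ✓ — T3 -> T1
ordered: ✓ — x, z, y, w once each; derivable with no W/C/E
linear: ✓ — single use per variable (x, z, y, w)
affine: ✓ — none of x, z, y, w used more than once
relevant: ✓ — at least one use each (x, z, y, w)
unrestricted: ✓ — well-typed at T3 -> T1; no restrictions here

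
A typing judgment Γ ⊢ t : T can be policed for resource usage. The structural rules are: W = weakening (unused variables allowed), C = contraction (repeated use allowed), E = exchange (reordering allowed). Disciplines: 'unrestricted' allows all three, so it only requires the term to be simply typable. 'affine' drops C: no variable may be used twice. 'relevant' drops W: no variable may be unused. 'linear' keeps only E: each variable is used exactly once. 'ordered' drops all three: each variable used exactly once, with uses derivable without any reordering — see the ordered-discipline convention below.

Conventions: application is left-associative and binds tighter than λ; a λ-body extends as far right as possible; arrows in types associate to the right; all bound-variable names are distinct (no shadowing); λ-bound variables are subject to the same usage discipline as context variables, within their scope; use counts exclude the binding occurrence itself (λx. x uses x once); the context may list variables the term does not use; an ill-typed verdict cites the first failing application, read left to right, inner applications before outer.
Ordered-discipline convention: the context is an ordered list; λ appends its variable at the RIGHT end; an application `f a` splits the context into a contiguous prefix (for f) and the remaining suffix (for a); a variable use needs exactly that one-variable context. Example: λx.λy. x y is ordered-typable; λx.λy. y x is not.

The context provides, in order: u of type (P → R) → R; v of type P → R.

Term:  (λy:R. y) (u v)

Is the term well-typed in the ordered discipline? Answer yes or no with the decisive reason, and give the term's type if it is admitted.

yes — u, v, y: once each, no exchange needed; term : R
variable uses: u: 1×, v: 1×, y [bound]: 1×
order of uses: y, u, v
typing: well-typed at R
across the five disciplines: ordered ✓ | linear ✓ | affine ✓ | relevant ✓ | unrestricted ✓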